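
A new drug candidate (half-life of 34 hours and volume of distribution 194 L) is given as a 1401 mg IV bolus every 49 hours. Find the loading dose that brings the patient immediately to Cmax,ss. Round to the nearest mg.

f = (1/2)^(49/34) ≈ 0.368267; accumulation ratio R = 1/(1−f) ≈ 1.58295.
Loading dose to hit Cmax,ss on first dose: D_load = D_maint·R ≈ 1401 × 1.58295 ≈ 2217.71 mg.

2218 mg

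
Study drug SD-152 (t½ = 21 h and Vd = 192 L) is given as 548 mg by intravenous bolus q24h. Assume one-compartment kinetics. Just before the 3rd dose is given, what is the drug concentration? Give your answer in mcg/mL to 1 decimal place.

f = (1/2)^(τ/t½) = (1/2)^(24/21) ≈ 0.4529.
C₀ = D/Vd = 548/192 ≈ 2.854 mcg/mL.
Before the 3rd dose, 2 doses have been given. Superposition: Cmin = C₀·(f + f²).
≈ 2.854 × (0.4529 + 0.2051) ≈ 2.854 × 0.6580 ≈ 1.878 mcg/mL.

1.9 mcg/mL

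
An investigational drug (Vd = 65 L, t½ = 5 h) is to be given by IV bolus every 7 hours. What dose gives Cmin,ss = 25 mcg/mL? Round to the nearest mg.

2663 mg

τ/t½ = 7/5 ≈ 1.4, so f = (1/2)^(7/5) ≈ 0.378929.
Cmin,ss = (D/Vd)·f/(1−f), so D = Cmin,ss·Vd·(1−f)/f.
D = 25 × 65 × (1−f)/f ≈ 25 × 65 × 1.63902 ≈ 2663.41 mg.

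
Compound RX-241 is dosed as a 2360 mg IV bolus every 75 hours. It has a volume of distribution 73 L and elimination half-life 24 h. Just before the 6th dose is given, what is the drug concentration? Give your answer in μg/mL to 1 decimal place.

f = (1/2)^(τ/t½) = (1/2)^(75/24) ≈ 0.1146.
C₀ = D/Vd = 2360/73 ≈ 32.329 μg/mL.
Before the 6th dose, 5 doses have been given. Superposition: Cmin = C₀·(f + f² + … + f^5).
≈ 32.329 × (0.1146 + 0.0131 + 0.0015 + 0.0002 + 0.0000) ≈ 32.329 × 0.1294 ≈ 4.183 μg/mL.

4.2 μg/mL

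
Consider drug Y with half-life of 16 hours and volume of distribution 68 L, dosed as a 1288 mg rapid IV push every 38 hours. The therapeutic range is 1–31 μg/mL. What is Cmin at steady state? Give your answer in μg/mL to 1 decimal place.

4.5 μg/mL

τ/t½ = 38/16 ≈ 2.375, so fraction remaining f = (1/2)^(38/16) ≈ 0.1928.
Accumulation ratio R = 1/(1 − f) ≈ 1/0.8072 ≈ 1.2389.
Single-dose peak C₀ = D/Vd = 1288/68 ≈ 18.941 μg/mL.
Cmax,ss = C₀/(1 − f) ≈ 18.941/0.8072 ≈ 23.465 μg/mL.
One interval later, Cmin,ss = Cmax,ss·e^(−kτ) ≈ 23.465 × 0.1928 ≈ 4.524 μg/mL.
Trough 4.5 μg/mL vs MEC 1 μg/mL: adequate.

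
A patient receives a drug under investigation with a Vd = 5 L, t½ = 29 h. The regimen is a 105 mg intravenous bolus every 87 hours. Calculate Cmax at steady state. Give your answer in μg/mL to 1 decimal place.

24.0 μg/mL

The dosing interval is 3 half-lives, so f = 2^(−3) = 0.125.
Accumulation ratio R = 1/(1 − f) = 1/0.875 = 8/7.
Single-dose peak C₀ = D/Vd = 105/5 = 21 μg/mL.
Steady-state peak Cmax,ss = C₀·R = 21 × 8/7 ≈ 24.000 μg/mL.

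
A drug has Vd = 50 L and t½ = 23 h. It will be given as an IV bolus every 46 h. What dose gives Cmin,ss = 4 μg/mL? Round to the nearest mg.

600 mg

τ/t½ = 46/23 ≈ 2, so f = (1/2)^(46/23) ≈ 0.250000.
Cmin,ss = (D/Vd)·f/(1−f), so D = Cmin,ss·Vd·(1−f)/f.
D = 4 × 50 × (1−f)/f ≈ 4 × 50 × 3.00000 ≈ 600.00 mg.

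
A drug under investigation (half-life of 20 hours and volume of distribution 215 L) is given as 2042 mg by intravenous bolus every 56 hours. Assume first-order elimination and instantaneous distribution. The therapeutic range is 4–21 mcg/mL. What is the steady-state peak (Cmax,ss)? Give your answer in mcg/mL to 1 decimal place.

11.1 mcg/mL

Over one 56-h interval, 56/20 ≈ 2.8 half-lives elapse, leaving f ≈ 0.1436 of each dose.
Accumulation ratio R = 1/(1 − f) ≈ 1/0.8564 ≈ 1.1677.
Each bolus raises the concentration by D/Vd = 2042/215 ≈ 9.498 mcg/mL.
Steady-state peak Cmax,ss = C₀·R ≈ 9.498 × 1.1677 ≈ 11.091 mcg/mL.
Peak 11.1 mcg/mL vs MTC 21 mcg/mL: below toxic threshold.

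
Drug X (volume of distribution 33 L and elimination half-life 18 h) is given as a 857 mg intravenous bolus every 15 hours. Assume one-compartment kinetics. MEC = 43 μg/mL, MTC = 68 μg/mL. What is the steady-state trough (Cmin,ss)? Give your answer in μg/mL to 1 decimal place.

k = ln2/t½ = ln2/18 ≈ 0.038508 h⁻¹; fraction remaining f = e^(−kτ) = e^(−0.038508×15) ≈ 0.5612.
Each bolus raises the concentration by D/Vd = 857/33 ≈ 25.970 μg/mL.
Steady-state trough Cmin,ss = C₀·f/(1−f) ≈ 25.970 × 0.5612/0.4388 ≈ 33.214 μg/mL.
Trough 33.2 μg/mL vs MEC 43 μg/mL: subtherapeutic.

33.2 μg/mL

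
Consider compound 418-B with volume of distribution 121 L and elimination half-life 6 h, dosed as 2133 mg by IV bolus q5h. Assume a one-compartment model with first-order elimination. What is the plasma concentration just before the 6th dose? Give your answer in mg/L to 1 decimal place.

21.3 mg/L

f = (1/2)^(τ/t½) = (1/2)^(5/6) ≈ 0.5612.
C₀ = D/Vd = 2133/121 ≈ 17.628 mg/L.
Before the 6th dose, 5 doses have been given. Superposition: Cmin = C₀·(f + f² + … + f^5).
≈ 17.628 × (0.5612 + 0.3149 + 0.1767 + 0.0992 + 0.0557) ≈ 17.628 × 1.2077 ≈ 21.289 mg/L.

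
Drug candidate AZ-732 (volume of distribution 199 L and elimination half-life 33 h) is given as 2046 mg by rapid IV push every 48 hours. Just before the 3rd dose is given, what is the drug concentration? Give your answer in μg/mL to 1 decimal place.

5.1 μg/mL

f = (1/2)^(τ/t½) = (1/2)^(48/33) ≈ 0.3649.
C₀ = D/Vd = 2046/199 ≈ 10.281 μg/mL.
Before the 3rd dose, 2 doses have been given. Superposition: Cmin = C₀·(f + f²).
≈ 10.281 × (0.3649 + 0.1332) ≈ 10.281 × 0.4981 ≈ 5.121 μg/mL.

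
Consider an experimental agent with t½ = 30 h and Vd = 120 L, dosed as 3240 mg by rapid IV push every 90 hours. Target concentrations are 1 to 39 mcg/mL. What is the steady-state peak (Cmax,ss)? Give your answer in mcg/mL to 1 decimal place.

The dosing interval is 3 half-lives, so f = 2^(−3) = 0.125.
Accumulation ratio R = 1/(1 − f) = 1/0.875 = 8/7.
Single-dose peak C₀ = D/Vd = 3240/120 = 27 mcg/mL.
Steady-state peak Cmax,ss = C₀·R = 27 × 8/7 ≈ 30.857 mcg/mL.
Peak 30.9 mcg/mL vs MTC 39 mcg/mL: below toxic threshold.

30.9 mcg/mL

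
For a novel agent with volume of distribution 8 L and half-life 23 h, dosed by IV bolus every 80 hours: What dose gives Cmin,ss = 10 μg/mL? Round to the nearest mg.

τ/t½ = 80/23 ≈ 3.4783, so f = (1/2)^(80/23) ≈ 0.089730.
Cmin,ss = (D/Vd)·f/(1−f), so D = Cmin,ss·Vd·(1−f)/f.
D = 10 × 8 × (1−f)/f ≈ 10 × 8 × 10.14454 ≈ 811.56 mg.

812 mg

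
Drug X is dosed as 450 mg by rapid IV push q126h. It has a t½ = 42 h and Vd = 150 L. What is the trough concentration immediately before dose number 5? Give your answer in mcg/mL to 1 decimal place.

0.4 mcg/mL

f = (1/2)^(τ/t½) = (1/2)^(126/42) ≈ 0.1250.
C₀ = D/Vd = 450/150 ≈ 3.000 mcg/mL.
Before the 5th dose, 4 doses have been given. Superposition: Cmin = C₀·(f + f² + … + f^4).
≈ 3.000 × (0.1250 + 0.0156 + 0.0020 + 0.0002) ≈ 3.000 × 0.1428 ≈ 0.428 mcg/mL.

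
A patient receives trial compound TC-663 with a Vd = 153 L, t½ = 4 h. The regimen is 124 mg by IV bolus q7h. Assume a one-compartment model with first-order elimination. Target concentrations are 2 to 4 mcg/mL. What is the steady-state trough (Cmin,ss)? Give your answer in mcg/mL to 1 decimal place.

0.3 mcg/mL

k = ln2/t½ = ln2/4 ≈ 0.173287 h⁻¹; fraction remaining f = e^(−kτ) = e^(−0.173287×7) ≈ 0.2973.
Each bolus raises the concentration by D/Vd = 124/153 ≈ 0.810 mcg/mL.
Steady-state trough Cmin,ss = C₀·f/(1−f) ≈ 0.810 × 0.2973/0.7027 ≈ 0.343 mcg/mL.
Trough 0.3 mcg/mL vs MEC 2 mcg/mL: subtherapeutic.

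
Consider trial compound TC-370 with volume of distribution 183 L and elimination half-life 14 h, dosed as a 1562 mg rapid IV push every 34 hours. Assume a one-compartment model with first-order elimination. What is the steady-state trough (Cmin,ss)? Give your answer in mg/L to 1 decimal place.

1.9 mg/L

Over one 34-h interval, 34/14 ≈ 2.4286 half-lives elapse, leaving f ≈ 0.1857 of each dose.
At steady state, accumulation factor R = 1/(1 − e^(−kτ)) ≈ 1.2280.
Each bolus raises the concentration by D/Vd = 1562/183 ≈ 8.536 mg/L.
Cmax,ss = C₀/(1 − f) ≈ 8.536/0.8143 ≈ 10.483 mg/L.
One interval later, Cmin,ss = Cmax,ss·e^(−kτ) ≈ 10.483 × 0.1857 ≈ 1.947 mg/L.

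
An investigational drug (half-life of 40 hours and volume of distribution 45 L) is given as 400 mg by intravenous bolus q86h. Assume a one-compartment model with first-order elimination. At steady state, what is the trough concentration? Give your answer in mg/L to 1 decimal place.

2.6 mg/L

τ/t½ = 86/40 ≈ 2.15, so fraction remaining f = (1/2)^(86/40) ≈ 0.2253.
Each bolus raises the concentration by D/Vd = 400/45 ≈ 8.889 mg/L.
Steady-state trough Cmin,ss = C₀·f/(1−f) ≈ 8.889 × 0.2253/0.7747 ≈ 2.585 mg/L.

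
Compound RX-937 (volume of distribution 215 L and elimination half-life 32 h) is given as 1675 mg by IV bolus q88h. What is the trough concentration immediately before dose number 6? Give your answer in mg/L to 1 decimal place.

f = (1/2)^(τ/t½) = (1/2)^(88/32) ≈ 0.1487.
C₀ = D/Vd = 1675/215 ≈ 7.791 mg/L.
Before the 6th dose, 5 doses have been given. Superposition: Cmin = C₀·(f + f² + … + f^5).
≈ 7.791 × (0.1487 + 0.0221 + 0.0033 + 0.0005 + 0.0001) ≈ 7.791 × 0.1747 ≈ 1.361 mg/L.

1.4 mg/L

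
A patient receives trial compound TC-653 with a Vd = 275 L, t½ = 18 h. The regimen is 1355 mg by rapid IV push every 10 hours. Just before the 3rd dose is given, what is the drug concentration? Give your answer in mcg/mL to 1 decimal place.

5.6 mcg/mL

f = (1/2)^(τ/t½) = (1/2)^(10/18) ≈ 0.6804.
C₀ = D/Vd = 1355/275 ≈ 4.927 mcg/mL.
Before the 3rd dose, 2 doses have been given. Superposition: Cmin = C₀·(f + f²).
≈ 4.927 × (0.6804 + 0.4629) ≈ 4.927 × 1.1433 ≈ 5.633 mcg/mL.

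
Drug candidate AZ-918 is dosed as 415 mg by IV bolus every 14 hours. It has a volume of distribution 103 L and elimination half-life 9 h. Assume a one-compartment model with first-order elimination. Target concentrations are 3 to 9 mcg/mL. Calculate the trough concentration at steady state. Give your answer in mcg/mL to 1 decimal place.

2.1 mcg/mL

Over one 14-h interval, 14/9 ≈ 1.5556 half-lives elapse, leaving f ≈ 0.3402 of each dose.
Accumulation ratio R = 1/(1 − f) ≈ 1/0.6598 ≈ 1.5156.
Each bolus raises the concentration by D/Vd = 415/103 ≈ 4.029 mcg/mL.
Cmax,ss = C₀/(1 − f) ≈ 4.029/0.6598 ≈ 6.106 mcg/mL.
One interval later, Cmin,ss = Cmax,ss·e^(−kτ) ≈ 6.106 × 0.3402 ≈ 2.077 mcg/mL.
Trough 2.1 mcg/mL vs MEC 3 mcg/mL: subtherapeutic.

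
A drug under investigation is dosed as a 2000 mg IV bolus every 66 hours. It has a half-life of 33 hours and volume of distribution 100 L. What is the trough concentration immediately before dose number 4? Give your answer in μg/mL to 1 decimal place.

6.6 μg/mL

f = (1/2)^(τ/t½) = (1/2)^(66/33) ≈ 0.2500.
C₀ = D/Vd = 2000/100 ≈ 20.000 μg/mL.
Before the 4th dose, 3 doses have been given. Superposition: Cmin = C₀·(f + f² + … + f^3).
≈ 20.000 × (0.2500 + 0.0625 + 0.0156) ≈ 20.000 × 0.3281 ≈ 6.562 μg/mL.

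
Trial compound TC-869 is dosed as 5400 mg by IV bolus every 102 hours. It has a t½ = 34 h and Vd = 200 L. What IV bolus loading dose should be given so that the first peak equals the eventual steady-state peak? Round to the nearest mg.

f = (1/2)^(102/34) ≈ 0.125000; accumulation ratio R = 1/(1−f) ≈ 1.14286.
Loading dose to hit Cmax,ss on first dose: D_load = D_maint·R ≈ 5400 × 1.14286 ≈ 6171.44 mg.

6171 mg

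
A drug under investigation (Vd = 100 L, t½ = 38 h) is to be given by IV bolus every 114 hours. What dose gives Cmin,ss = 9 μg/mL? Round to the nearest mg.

τ/t½ = 114/38 ≈ 3, so f = (1/2)^(114/38) ≈ 0.125000.
Cmin,ss = (D/Vd)·f/(1−f), so D = Cmin,ss·Vd·(1−f)/f.
D = 9 × 100 × (1−f)/f ≈ 9 × 100 × 7.00000 ≈ 6300.00 mg.

6300 mg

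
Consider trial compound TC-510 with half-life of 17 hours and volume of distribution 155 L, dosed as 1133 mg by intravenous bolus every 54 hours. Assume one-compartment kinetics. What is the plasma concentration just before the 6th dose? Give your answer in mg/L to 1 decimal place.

0.9 mg/L

f = (1/2)^(τ/t½) = (1/2)^(54/17) ≈ 0.1106.
C₀ = D/Vd = 1133/155 ≈ 7.310 mg/L.
Before the 6th dose, 5 doses have been given. Superposition: Cmin = C₀·(f + f² + … + f^5).
≈ 7.310 × (0.1106 + 0.0122 + 0.0014 + 0.0001 + 0.0000) ≈ 7.310 × 0.1243 ≈ 0.909 mg/L.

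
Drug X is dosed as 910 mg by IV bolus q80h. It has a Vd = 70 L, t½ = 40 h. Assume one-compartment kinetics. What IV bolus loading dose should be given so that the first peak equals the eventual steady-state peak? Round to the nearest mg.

f = (1/2)^(80/40) ≈ 0.250000; accumulation ratio R = 1/(1−f) ≈ 1.33333.
Loading dose to hit Cmax,ss on first dose: D_load = D_maint·R ≈ 910 × 1.33333 ≈ 1213.33 mg.

1213 mg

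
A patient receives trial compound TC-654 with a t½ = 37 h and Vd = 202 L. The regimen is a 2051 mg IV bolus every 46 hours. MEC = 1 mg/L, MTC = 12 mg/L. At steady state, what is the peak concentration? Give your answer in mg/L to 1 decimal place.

17.6 mg/L

Over one 46-h interval, 46/37 ≈ 1.2432 half-lives elapse, leaving f ≈ 0.4224 of each dose.
Accumulation ratio R = 1/(1 − f) ≈ 1/0.5776 ≈ 1.7313.
Single-dose peak C₀ = D/Vd = 2051/202 ≈ 10.153 mg/L.
Cmax,ss = C₀/(1 − f) ≈ 10.153/0.5776 ≈ 17.578 mg/L.
Peak 17.6 mg/L vs MTC 12 mg/L: exceeds toxic threshold.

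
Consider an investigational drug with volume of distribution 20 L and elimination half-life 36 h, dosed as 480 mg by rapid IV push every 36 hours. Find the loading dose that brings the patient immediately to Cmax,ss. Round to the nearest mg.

960 mg

f = (1/2)^(36/36) ≈ 0.500000; accumulation ratio R = 1/(1−f) ≈ 2.00000.
Loading dose to hit Cmax,ss on first dose: D_load = D_maint·R ≈ 480 × 2.00000 ≈ 960.00 mg.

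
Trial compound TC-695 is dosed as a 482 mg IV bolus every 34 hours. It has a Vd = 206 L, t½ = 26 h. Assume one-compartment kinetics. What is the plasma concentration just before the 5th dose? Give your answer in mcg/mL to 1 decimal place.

f = (1/2)^(τ/t½) = (1/2)^(34/26) ≈ 0.4040.
C₀ = D/Vd = 482/206 ≈ 2.340 mcg/mL.
Before the 5th dose, 4 doses have been given. Superposition: Cmin = C₀·(f + f² + … + f^4).
≈ 2.340 × (0.4040 + 0.1632 + 0.0659 + 0.0266) ≈ 2.340 × 0.6597 ≈ 1.544 mcg/mL.

1.5 mcg/mL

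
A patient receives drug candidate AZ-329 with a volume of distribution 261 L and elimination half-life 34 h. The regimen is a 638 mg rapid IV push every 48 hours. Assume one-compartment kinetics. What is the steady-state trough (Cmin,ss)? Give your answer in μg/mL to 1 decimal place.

τ/t½ = 48/34 ≈ 1.4118, so fraction remaining f = (1/2)^(48/34) ≈ 0.3759.
At steady state, accumulation factor R = 1/(1 − e^(−kτ)) ≈ 1.6023.
Each bolus raises the concentration by D/Vd = 638/261 ≈ 2.444 μg/mL.
Cmax,ss = C₀/(1 − f) ≈ 2.444/0.6241 ≈ 3.916 μg/mL.
One interval later, Cmin,ss = Cmax,ss·e^(−kτ) ≈ 3.916 × 0.3759 ≈ 1.472 μg/mL.

1.5 μg/mL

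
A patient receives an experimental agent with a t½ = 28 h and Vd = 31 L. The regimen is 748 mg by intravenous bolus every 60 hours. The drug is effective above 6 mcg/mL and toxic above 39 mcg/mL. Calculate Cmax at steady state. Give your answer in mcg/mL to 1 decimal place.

τ/t½ = 60/28 ≈ 2.1429, so fraction remaining f = (1/2)^(60/28) ≈ 0.2264.
Accumulation ratio R = 1/(1 − f) ≈ 1/0.7736 ≈ 1.2927.
Single-dose peak C₀ = D/Vd = 748/31 ≈ 24.129 mcg/mL.
Steady-state peak Cmax,ss = C₀·R ≈ 24.129 × 1.2927 ≈ 31.192 mcg/mL.
Peak 31.2 mcg/mL vs MTC 39 mcg/mL: below toxic threshold.

31.2 mcg/mL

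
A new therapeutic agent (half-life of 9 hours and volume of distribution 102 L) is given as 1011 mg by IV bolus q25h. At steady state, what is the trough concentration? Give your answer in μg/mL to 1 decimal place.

τ/t½ = 25/9 ≈ 2.7778, so fraction remaining f = (1/2)^(25/9) ≈ 0.1458.
Accumulation ratio R = 1/(1 − f) ≈ 1/0.8542 ≈ 1.1707.
Single-dose peak C₀ = D/Vd = 1011/102 ≈ 9.912 μg/mL.
Steady-state peak Cmax,ss = C₀·R ≈ 9.912 × 1.1707 ≈ 11.604 μg/mL.
Steady-state trough Cmin,ss = Cmax,ss·f ≈ 11.604 × 0.1458 ≈ 1.692 μg/mL.

1.7 μg/mL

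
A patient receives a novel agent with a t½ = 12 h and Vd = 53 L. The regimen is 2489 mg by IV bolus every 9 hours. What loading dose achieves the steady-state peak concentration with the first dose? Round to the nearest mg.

f = (1/2)^(9/12) ≈ 0.594604; accumulation ratio R = 1/(1−f) ≈ 2.46672.
Loading dose to hit Cmax,ss on first dose: D_load = D_maint·R ≈ 2489 × 2.46672 ≈ 6139.67 mg.

6140 mg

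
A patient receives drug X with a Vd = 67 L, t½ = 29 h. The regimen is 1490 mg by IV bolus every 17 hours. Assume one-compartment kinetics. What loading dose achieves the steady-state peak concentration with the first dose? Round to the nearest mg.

4462 mg

f = (1/2)^(17/29) ≈ 0.666092; accumulation ratio R = 1/(1−f) ≈ 2.99484.
Loading dose to hit Cmax,ss on first dose: D_load = D_maint·R ≈ 1490 × 2.99484 ≈ 4462.31 mg.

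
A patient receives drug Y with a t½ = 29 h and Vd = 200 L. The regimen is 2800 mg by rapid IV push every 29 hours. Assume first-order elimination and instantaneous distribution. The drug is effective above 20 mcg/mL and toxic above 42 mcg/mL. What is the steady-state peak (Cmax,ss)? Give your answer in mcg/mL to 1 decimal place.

28.0 mcg/mL

The dosing interval is 1 half-life, so f = 2^(−1) = 0.5.
At steady state, R = 1/(1 − 0.5) = 2/1.
Single-dose peak C₀ = D/Vd = 2800/200 = 14 mcg/mL.
Steady-state peak Cmax,ss = C₀·R = 14 × 2/1 ≈ 28.000 mcg/mL.
Peak 28.0 mcg/mL vs MTC 42 mcg/mL: below toxic threshold.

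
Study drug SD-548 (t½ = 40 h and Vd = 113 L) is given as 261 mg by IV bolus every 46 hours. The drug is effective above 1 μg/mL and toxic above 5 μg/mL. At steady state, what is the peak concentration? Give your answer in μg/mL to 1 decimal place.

Over one 46-h interval, 46/40 ≈ 1.15 half-lives elapse, leaving f ≈ 0.4506 of each dose.
At steady state, accumulation factor R = 1/(1 − e^(−kτ)) ≈ 1.8202.
Each bolus raises the concentration by D/Vd = 261/113 ≈ 2.310 μg/mL.
Steady-state peak Cmax,ss = C₀·R ≈ 2.310 × 1.8202 ≈ 4.205 μg/mL.
Peak 4.2 μg/mL vs MTC 5 μg/mL: below toxic threshold.

4.2 μg/mL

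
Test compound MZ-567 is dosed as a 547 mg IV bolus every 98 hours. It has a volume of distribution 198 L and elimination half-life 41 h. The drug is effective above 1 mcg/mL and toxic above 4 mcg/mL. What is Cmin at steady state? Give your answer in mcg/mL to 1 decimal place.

0.7 mcg/mL

k = ln2/t½ = ln2/41 ≈ 0.016906 h⁻¹; fraction remaining f = e^(−kτ) = e^(−0.016906×98) ≈ 0.1908.
At steady state, accumulation factor R = 1/(1 − e^(−kτ)) ≈ 1.2358.
Single-dose peak C₀ = D/Vd = 547/198 ≈ 2.763 mcg/mL.
Cmax,ss = C₀/(1 − f) ≈ 2.763/0.8092 ≈ 3.414 mcg/mL.
One interval later, Cmin,ss = Cmax,ss·e^(−kτ) ≈ 3.414 × 0.1908 ≈ 0.651 mcg/mL.
Trough 0.7 mcg/mL vs MEC 1 mcg/mL: subtherapeutic.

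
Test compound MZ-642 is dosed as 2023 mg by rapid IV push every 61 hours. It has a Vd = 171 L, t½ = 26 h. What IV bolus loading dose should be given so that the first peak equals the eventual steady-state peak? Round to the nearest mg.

2518 mg

f = (1/2)^(61/26) ≈ 0.196670; accumulation ratio R = 1/(1−f) ≈ 1.24482.
Loading dose to hit Cmax,ss on first dose: D_load = D_maint·R ≈ 2023 × 1.24482 ≈ 2518.27 mg.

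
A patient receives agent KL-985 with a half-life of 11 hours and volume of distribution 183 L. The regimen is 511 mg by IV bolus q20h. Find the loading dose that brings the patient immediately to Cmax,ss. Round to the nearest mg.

f = (1/2)^(20/11) ≈ 0.283578; accumulation ratio R = 1/(1−f) ≈ 1.39583.
Loading dose to hit Cmax,ss on first dose: D_load = D_maint·R ≈ 511 × 1.39583 ≈ 713.27 mg.

713 mg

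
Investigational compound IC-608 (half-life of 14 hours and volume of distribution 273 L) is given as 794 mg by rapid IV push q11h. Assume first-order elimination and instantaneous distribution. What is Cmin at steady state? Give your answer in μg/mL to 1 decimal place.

k = ln2/t½ = ln2/14 ≈ 0.049511 h⁻¹; fraction remaining f = e^(−kτ) = e^(−0.049511×11) ≈ 0.5801.
Accumulation ratio R = 1/(1 − f) ≈ 1/0.4199 ≈ 2.3815.
Each bolus raises the concentration by D/Vd = 794/273 ≈ 2.908 μg/mL.
Cmax,ss = C₀/(1 − f) ≈ 2.908/0.4199 ≈ 6.925 μg/mL.
Steady-state trough Cmin,ss = Cmax,ss·f ≈ 6.925 × 0.5801 ≈ 4.017 μg/mL.

4.0 μg/mL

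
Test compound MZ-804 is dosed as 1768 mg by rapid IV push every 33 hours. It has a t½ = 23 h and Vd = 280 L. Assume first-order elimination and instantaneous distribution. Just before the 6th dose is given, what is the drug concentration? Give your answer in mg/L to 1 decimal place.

3.7 mg/L

f = (1/2)^(τ/t½) = (1/2)^(33/23) ≈ 0.3699.
C₀ = D/Vd = 1768/280 ≈ 6.314 mg/L.
Before the 6th dose, 5 doses have been given. Superposition: Cmin = C₀·(f + f² + … + f^5).
≈ 6.314 × (0.3699 + 0.1368 + 0.0506 + 0.0187 + 0.0069) ≈ 6.314 × 0.5829 ≈ 3.680 mg/L.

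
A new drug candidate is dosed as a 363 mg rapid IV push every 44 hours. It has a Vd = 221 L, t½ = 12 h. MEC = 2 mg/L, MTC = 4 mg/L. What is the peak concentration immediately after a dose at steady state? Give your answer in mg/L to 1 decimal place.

τ/t½ = 44/12 ≈ 3.6667, so fraction remaining f = (1/2)^(44/12) ≈ 0.0787.
Accumulation ratio R = 1/(1 − f) ≈ 1/0.9213 ≈ 1.0854.
Each bolus raises the concentration by D/Vd = 363/221 ≈ 1.643 mg/L.
Steady-state peak Cmax,ss = C₀·R ≈ 1.643 × 1.0854 ≈ 1.783 mg/L.
Peak 1.8 mg/L vs MTC 4 mg/L: below toxic threshold.

1.8 mg/L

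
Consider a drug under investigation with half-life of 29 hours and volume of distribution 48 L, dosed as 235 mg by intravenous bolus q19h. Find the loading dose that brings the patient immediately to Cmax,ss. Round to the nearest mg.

644 mg

f = (1/2)^(19/29) ≈ 0.635000; accumulation ratio R = 1/(1−f) ≈ 2.73973.
Loading dose to hit Cmax,ss on first dose: D_load = D_maint·R ≈ 235 × 2.73973 ≈ 643.84 mg.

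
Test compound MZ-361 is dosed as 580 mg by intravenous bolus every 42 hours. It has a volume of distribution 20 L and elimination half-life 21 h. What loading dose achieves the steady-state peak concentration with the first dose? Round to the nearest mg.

773 mg

f = (1/2)^(42/21) ≈ 0.250000; accumulation ratio R = 1/(1−f) ≈ 1.33333.
Loading dose to hit Cmax,ss on first dose: D_load = D_maint·R ≈ 580 × 1.33333 ≈ 773.33 mg.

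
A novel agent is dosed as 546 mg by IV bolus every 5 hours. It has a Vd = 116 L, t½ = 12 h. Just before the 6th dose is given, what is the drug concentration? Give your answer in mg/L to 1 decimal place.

f = (1/2)^(τ/t½) = (1/2)^(5/12) ≈ 0.7492.
C₀ = D/Vd = 546/116 ≈ 4.707 mg/L.
Before the 6th dose, 5 doses have been given. Superposition: Cmin = C₀·(f + f² + … + f^5).
≈ 4.707 × (0.7492 + 0.5613 + 0.4205 + 0.3151 + 0.2360) ≈ 4.707 × 2.2821 ≈ 10.742 mg/L.

10.7 mg/L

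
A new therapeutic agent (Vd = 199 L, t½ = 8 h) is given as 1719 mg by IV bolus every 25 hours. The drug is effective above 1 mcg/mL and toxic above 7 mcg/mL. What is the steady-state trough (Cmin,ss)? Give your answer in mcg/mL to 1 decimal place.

1.1 mcg/mL

τ/t½ = 25/8 ≈ 3.125, so fraction remaining f = (1/2)^(25/8) ≈ 0.1146.
At steady state, accumulation factor R = 1/(1 − e^(−kτ)) ≈ 1.1294.
Each bolus raises the concentration by D/Vd = 1719/199 ≈ 8.638 mcg/mL.
Steady-state peak Cmax,ss = C₀·R ≈ 8.638 × 1.1294 ≈ 9.756 mcg/mL.
Steady-state trough Cmin,ss = Cmax,ss·f ≈ 9.756 × 0.1146 ≈ 1.118 mcg/mL.
Trough 1.1 mcg/mL vs MEC 1 mcg/mL: adequate.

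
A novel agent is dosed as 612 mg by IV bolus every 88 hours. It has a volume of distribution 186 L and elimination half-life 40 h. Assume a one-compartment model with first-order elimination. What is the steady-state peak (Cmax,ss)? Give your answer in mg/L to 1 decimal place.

τ/t½ = 88/40 ≈ 2.2, so fraction remaining f = (1/2)^(88/40) ≈ 0.2176.
At steady state, accumulation factor R = 1/(1 − e^(−kτ)) ≈ 1.2781.
Single-dose peak C₀ = D/Vd = 612/186 ≈ 3.290 mg/L.
Steady-state peak Cmax,ss = C₀·R ≈ 3.290 × 1.2781 ≈ 4.205 mg/L.

4.2 mg/L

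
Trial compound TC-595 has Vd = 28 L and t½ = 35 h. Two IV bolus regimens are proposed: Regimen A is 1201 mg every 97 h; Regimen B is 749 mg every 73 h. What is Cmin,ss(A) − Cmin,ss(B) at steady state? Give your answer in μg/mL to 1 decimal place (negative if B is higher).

Regimen A: f = (1/2)^(97/35) ≈ 0.1465; Cmin,ss = (1201/28)·f/(1−f) ≈ 7.362 μg/mL.
Regimen B: f = (1/2)^(73/35) ≈ 0.2356; Cmin,ss = (749/28)·f/(1−f) ≈ 8.245 μg/mL.
Difference ≈ 7.362 − 8.245 ≈ -0.883 μg/mL.

-0.9 μg/mL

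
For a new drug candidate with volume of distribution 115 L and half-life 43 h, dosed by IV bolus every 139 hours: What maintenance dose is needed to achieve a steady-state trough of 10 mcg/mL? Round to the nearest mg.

9659 mg

τ/t½ = 139/43 ≈ 3.2326, so f = (1/2)^(139/43) ≈ 0.106391.
Cmin,ss = (D/Vd)·f/(1−f), so D = Cmin,ss·Vd·(1−f)/f.
D = 10 × 115 × (1−f)/f ≈ 10 × 115 × 8.39929 ≈ 9659.18 mg.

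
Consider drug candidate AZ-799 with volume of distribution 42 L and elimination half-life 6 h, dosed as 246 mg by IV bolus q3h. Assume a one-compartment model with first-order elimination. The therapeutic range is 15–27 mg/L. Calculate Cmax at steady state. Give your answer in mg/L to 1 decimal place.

τ/t½ = 3/6 ≈ 0.5, so fraction remaining f = (1/2)^(3/6) ≈ 0.7071.
At steady state, accumulation factor R = 1/(1 − e^(−kτ)) ≈ 3.4141.
Each bolus raises the concentration by D/Vd = 246/42 ≈ 5.857 mg/L.
Steady-state peak Cmax,ss = C₀·R ≈ 5.857 × 3.4141 ≈ 19.996 mg/L.
Peak 20.0 mg/L vs MTC 27 mg/L: below toxic threshold.

20.0 mg/L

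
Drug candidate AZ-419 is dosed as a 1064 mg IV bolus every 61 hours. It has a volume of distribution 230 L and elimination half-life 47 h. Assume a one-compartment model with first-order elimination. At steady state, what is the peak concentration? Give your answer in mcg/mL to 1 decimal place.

7.8 mcg/mL

τ/t½ = 61/47 ≈ 1.2979, so fraction remaining f = (1/2)^(61/47) ≈ 0.4067.
At steady state, accumulation factor R = 1/(1 − e^(−kτ)) ≈ 1.6855.
Each bolus raises the concentration by D/Vd = 1064/230 ≈ 4.626 mcg/mL.
Cmax,ss = C₀/(1 − f) ≈ 4.626/0.5933 ≈ 7.797 mcg/mL.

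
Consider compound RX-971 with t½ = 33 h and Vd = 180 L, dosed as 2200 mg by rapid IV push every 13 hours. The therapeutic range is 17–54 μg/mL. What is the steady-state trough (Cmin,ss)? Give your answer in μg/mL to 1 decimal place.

τ/t½ = 13/33 ≈ 0.39394, so fraction remaining f = (1/2)^(13/33) ≈ 0.7610.
Accumulation ratio R = 1/(1 − f) ≈ 1/0.2390 ≈ 4.1841.
Single-dose peak C₀ = D/Vd = 2200/180 ≈ 12.222 μg/mL.
Cmax,ss = C₀/(1 − f) ≈ 12.222/0.2390 ≈ 51.138 μg/mL.
One interval later, Cmin,ss = Cmax,ss·e^(−kτ) ≈ 51.138 × 0.7610 ≈ 38.916 μg/mL.
Trough 38.9 μg/mL vs MEC 17 μg/mL: adequate.

38.9 μg/mL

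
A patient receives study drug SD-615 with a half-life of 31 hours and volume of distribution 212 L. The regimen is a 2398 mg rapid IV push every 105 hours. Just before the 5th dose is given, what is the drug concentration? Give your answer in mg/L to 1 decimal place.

1.2 mg/L

f = (1/2)^(τ/t½) = (1/2)^(105/31) ≈ 0.0956.
C₀ = D/Vd = 2398/212 ≈ 11.311 mg/L.
Before the 5th dose, 4 doses have been given. Superposition: Cmin = C₀·(f + f² + … + f^4).
≈ 11.311 × (0.0956 + 0.0091 + 0.0009 + 0.0001) ≈ 11.311 × 0.1057 ≈ 1.196 mg/L.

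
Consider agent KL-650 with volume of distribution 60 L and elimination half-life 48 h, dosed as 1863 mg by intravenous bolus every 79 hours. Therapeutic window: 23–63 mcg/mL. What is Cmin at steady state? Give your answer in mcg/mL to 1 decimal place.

14.6 mcg/mL

τ/t½ = 79/48 ≈ 1.6458, so fraction remaining f = (1/2)^(79/48) ≈ 0.3196.
At steady state, accumulation factor R = 1/(1 − e^(−kτ)) ≈ 1.4697.
Each bolus raises the concentration by D/Vd = 1863/60 ≈ 31.050 mcg/mL.
Cmax,ss = C₀/(1 − f) ≈ 31.050/0.6804 ≈ 45.635 mcg/mL.
One interval later, Cmin,ss = Cmax,ss·e^(−kτ) ≈ 45.635 × 0.3196 ≈ 14.585 mcg/mL.
Trough 14.6 mcg/mL vs MEC 23 mcg/mL: subtherapeutic.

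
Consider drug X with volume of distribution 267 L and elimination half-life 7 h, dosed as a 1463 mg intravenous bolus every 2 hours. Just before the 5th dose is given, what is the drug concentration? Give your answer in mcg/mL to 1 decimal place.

13.7 mcg/mL

f = (1/2)^(τ/t½) = (1/2)^(2/7) ≈ 0.8203.
C₀ = D/Vd = 1463/267 ≈ 5.479 mcg/mL.
Before the 5th dose, 4 doses have been given. Superposition: Cmin = C₀·(f + f² + … + f^4).
≈ 5.479 × (0.8203 + 0.6729 + 0.5520 + 0.4528) ≈ 5.479 × 2.4980 ≈ 13.687 mcg/mL.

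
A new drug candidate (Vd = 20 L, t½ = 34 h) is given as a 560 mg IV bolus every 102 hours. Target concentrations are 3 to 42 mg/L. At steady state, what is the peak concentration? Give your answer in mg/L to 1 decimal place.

32.0 mg/L

τ = 102 h = 3 half-lives, so f = (1/2)^3 = 0.125.
Accumulation ratio R = 1/(1 − f) = 1/0.875 = 8/7.
Single-dose peak C₀ = D/Vd = 560/20 = 28 mg/L.
Steady-state peak Cmax,ss = C₀·R = 28 × 8/7 ≈ 32.000 mg/L.
Peak 32.0 mg/L vs MTC 42 mg/L: below toxic threshold.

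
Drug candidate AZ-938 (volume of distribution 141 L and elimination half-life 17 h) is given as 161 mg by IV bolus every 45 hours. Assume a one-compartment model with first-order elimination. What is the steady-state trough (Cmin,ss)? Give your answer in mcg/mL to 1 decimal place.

k = ln2/t½ = ln2/17 ≈ 0.040773 h⁻¹; fraction remaining f = e^(−kτ) = e^(−0.040773×45) ≈ 0.1596.
At steady state, accumulation factor R = 1/(1 − e^(−kτ)) ≈ 1.1899.
Each bolus raises the concentration by D/Vd = 161/141 ≈ 1.142 mcg/mL.
Cmax,ss = C₀/(1 − f) ≈ 1.142/0.8404 ≈ 1.359 mcg/mL.
Steady-state trough Cmin,ss = Cmax,ss·f ≈ 1.359 × 0.1596 ≈ 0.217 mcg/mL.

0.2 mcg/mL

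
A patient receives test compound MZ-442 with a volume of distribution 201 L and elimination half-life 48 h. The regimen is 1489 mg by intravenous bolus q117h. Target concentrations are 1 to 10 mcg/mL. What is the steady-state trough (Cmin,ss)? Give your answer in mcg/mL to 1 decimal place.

k = ln2/t½ = ln2/48 ≈ 0.014441 h⁻¹; fraction remaining f = e^(−kτ) = e^(−0.014441×117) ≈ 0.1846.
Each bolus raises the concentration by D/Vd = 1489/201 ≈ 7.408 mcg/mL.
Steady-state trough Cmin,ss = C₀·f/(1−f) ≈ 7.408 × 0.1846/0.8154 ≈ 1.677 mcg/mL.
Trough 1.7 mcg/mL vs MEC 1 mcg/mL: adequate.

1.7 mcg/mL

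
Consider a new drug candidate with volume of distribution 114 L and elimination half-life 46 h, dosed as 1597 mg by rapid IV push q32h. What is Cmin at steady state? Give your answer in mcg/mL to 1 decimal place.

22.6 mcg/mL

τ/t½ = 32/46 ≈ 0.69565, so fraction remaining f = (1/2)^(32/46) ≈ 0.6174.
Each bolus raises the concentration by D/Vd = 1597/114 ≈ 14.009 mcg/mL.
Steady-state trough Cmin,ss = C₀·f/(1−f) ≈ 14.009 × 0.6174/0.3826 ≈ 22.606 mcg/mL.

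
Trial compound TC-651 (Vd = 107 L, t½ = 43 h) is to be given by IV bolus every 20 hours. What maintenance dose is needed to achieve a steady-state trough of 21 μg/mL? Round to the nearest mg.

τ/t½ = 20/43 ≈ 0.46512, so f = (1/2)^(20/43) ≈ 0.724413.
Cmin,ss = (D/Vd)·f/(1−f), so D = Cmin,ss·Vd·(1−f)/f.
D = 21 × 107 × (1−f)/f ≈ 21 × 107 × 0.38043 ≈ 854.83 mg.

855 mg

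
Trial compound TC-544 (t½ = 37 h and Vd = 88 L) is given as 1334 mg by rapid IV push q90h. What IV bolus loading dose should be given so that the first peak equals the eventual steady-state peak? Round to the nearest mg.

f = (1/2)^(90/37) ≈ 0.185253; accumulation ratio R = 1/(1−f) ≈ 1.22737.
Loading dose to hit Cmax,ss on first dose: D_load = D_maint·R ≈ 1334 × 1.22737 ≈ 1637.31 mg.

1637 mg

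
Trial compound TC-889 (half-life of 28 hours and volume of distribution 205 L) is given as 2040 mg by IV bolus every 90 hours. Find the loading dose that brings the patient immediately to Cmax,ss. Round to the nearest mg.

2286 mg

f = (1/2)^(90/28) ≈ 0.107747; accumulation ratio R = 1/(1−f) ≈ 1.12076.
Loading dose to hit Cmax,ss on first dose: D_load = D_maint·R ≈ 2040 × 1.12076 ≈ 2286.35 mg.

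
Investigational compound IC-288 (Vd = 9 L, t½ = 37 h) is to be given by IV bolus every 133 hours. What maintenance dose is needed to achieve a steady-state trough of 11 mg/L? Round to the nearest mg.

τ/t½ = 133/37 ≈ 3.5946, so f = (1/2)^(133/37) ≈ 0.082779.
Cmin,ss = (D/Vd)·f/(1−f), so D = Cmin,ss·Vd·(1−f)/f.
D = 11 × 9 × (1−f)/f ≈ 11 × 9 × 11.08036 ≈ 1096.96 mg.

1097 mg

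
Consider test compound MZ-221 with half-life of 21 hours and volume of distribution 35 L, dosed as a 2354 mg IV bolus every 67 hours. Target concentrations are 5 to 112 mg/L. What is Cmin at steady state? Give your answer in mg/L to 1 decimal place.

τ/t½ = 67/21 ≈ 3.1905, so fraction remaining f = (1/2)^(67/21) ≈ 0.1095.
Each bolus raises the concentration by D/Vd = 2354/35 ≈ 67.257 mg/L.
Steady-state trough Cmin,ss = C₀·f/(1−f) ≈ 67.257 × 0.1095/0.8905 ≈ 8.270 mg/L.
Trough 8.3 mg/L vs MEC 5 mg/L: adequate.

8.3 mg/L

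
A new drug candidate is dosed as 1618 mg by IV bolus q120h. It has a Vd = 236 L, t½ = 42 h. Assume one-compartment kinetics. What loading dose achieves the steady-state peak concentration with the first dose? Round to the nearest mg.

f = (1/2)^(120/42) ≈ 0.138011; accumulation ratio R = 1/(1−f) ≈ 1.16011.
Loading dose to hit Cmax,ss on first dose: D_load = D_maint·R ≈ 1618 × 1.16011 ≈ 1877.06 mg.

1877 mg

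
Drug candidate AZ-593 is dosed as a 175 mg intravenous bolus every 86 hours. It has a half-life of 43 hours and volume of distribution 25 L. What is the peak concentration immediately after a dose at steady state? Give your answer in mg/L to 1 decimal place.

9.3 mg/L

τ = 86 h = 2 half-lives, so f = (1/2)^2 = 0.25.
At steady state, R = 1/(1 − 0.25) = 4/3.
Single-dose peak C₀ = D/Vd = 175/25 = 7 mg/L.
Steady-state peak Cmax,ss = C₀·R = 7 × 4/3 ≈ 9.333 mg/L.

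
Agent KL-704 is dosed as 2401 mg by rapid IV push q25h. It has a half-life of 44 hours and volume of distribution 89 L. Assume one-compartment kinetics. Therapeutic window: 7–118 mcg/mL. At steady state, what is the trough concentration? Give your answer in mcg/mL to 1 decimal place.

k = ln2/t½ = ln2/44 ≈ 0.015753 h⁻¹; fraction remaining f = e^(−kτ) = e^(−0.015753×25) ≈ 0.6745.
Single-dose peak C₀ = D/Vd = 2401/89 ≈ 26.978 mcg/mL.
Steady-state trough Cmin,ss = C₀·f/(1−f) ≈ 26.978 × 0.6745/0.3255 ≈ 55.904 mcg/mL.
Trough 55.9 mcg/mL vs MEC 7 mcg/mL: adequate.

55.9 mcg/mL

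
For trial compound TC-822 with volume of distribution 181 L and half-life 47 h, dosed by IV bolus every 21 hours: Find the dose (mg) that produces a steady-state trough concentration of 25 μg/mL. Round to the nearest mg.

τ/t½ = 21/47 ≈ 0.44681, so f = (1/2)^(21/47) ≈ 0.733664.
Cmin,ss = (D/Vd)·f/(1−f), so D = Cmin,ss·Vd·(1−f)/f.
D = 25 × 181 × (1−f)/f ≈ 25 × 181 × 0.36302 ≈ 1642.67 mg.

1643 mg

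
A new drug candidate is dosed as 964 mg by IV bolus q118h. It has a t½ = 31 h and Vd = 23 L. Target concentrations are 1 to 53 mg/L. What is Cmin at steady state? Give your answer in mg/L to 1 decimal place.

k = ln2/t½ = ln2/31 ≈ 0.022360 h⁻¹; fraction remaining f = e^(−kτ) = e^(−0.022360×118) ≈ 0.0715.
Single-dose peak C₀ = D/Vd = 964/23 ≈ 41.913 mg/L.
Steady-state trough Cmin,ss = C₀·f/(1−f) ≈ 41.913 × 0.0715/0.9285 ≈ 3.228 mg/L.
Trough 3.2 mg/L vs MEC 1 mg/L: adequate.

3.2 mg/L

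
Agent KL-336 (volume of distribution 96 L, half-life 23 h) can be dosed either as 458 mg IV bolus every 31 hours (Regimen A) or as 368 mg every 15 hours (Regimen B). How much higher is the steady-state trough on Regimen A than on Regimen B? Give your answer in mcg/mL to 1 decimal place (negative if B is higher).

Regimen A: f = (1/2)^(31/23) ≈ 0.3929; Cmin,ss = (458/96)·f/(1−f) ≈ 3.088 mcg/mL.
Regimen B: f = (1/2)^(15/23) ≈ 0.6363; Cmin,ss = (368/96)·f/(1−f) ≈ 6.706 mcg/mL.
Difference ≈ 3.088 − 6.706 ≈ -3.618 mcg/mL.

-3.6 mcg/mL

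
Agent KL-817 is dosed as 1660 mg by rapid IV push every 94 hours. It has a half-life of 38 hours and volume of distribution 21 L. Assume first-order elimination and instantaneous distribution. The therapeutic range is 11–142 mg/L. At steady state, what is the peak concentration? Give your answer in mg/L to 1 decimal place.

Over one 94-h interval, 94/38 ≈ 2.4737 half-lives elapse, leaving f ≈ 0.1800 of each dose.
Accumulation ratio R = 1/(1 − f) ≈ 1/0.8200 ≈ 1.2195.
Single-dose peak C₀ = D/Vd = 1660/21 ≈ 79.048 mg/L.
Steady-state peak Cmax,ss = C₀·R ≈ 79.048 × 1.2195 ≈ 96.399 mg/L.
Peak 96.4 mg/L vs MTC 142 mg/L: below toxic threshold.

96.4 mg/L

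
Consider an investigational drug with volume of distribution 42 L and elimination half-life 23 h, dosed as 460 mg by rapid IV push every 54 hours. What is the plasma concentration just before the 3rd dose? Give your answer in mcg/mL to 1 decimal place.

f = (1/2)^(τ/t½) = (1/2)^(54/23) ≈ 0.1964.
C₀ = D/Vd = 460/42 ≈ 10.952 mcg/mL.
Before the 3rd dose, 2 doses have been given. Superposition: Cmin = C₀·(f + f²).
≈ 10.952 × (0.1964 + 0.0386) ≈ 10.952 × 0.2350 ≈ 2.574 mcg/mL.

2.6 mcg/mL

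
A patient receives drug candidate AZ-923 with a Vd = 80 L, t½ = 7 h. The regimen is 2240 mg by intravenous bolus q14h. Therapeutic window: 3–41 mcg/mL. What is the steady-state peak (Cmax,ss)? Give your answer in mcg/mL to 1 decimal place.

37.3 mcg/mL

τ = 14 h = 2 half-lives, so f = (1/2)^2 = 0.25.
At steady state, R = 1/(1 − 0.25) = 4/3.
Single-dose peak C₀ = D/Vd = 2240/80 = 28 mcg/mL.
Steady-state peak Cmax,ss = C₀·R = 28 × 4/3 ≈ 37.333 mcg/mL.
Peak 37.3 mcg/mL vs MTC 41 mcg/mL: below toxic threshold.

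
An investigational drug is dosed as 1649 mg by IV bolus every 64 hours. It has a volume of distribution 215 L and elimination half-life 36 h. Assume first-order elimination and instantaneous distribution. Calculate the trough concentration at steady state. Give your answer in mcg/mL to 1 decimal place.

3.2 mcg/mL

Over one 64-h interval, 64/36 ≈ 1.7778 half-lives elapse, leaving f ≈ 0.2916 of each dose.
Single-dose peak C₀ = D/Vd = 1649/215 ≈ 7.670 mcg/mL.
Steady-state trough Cmin,ss = C₀·f/(1−f) ≈ 7.670 × 0.2916/0.7084 ≈ 3.157 mcg/mL.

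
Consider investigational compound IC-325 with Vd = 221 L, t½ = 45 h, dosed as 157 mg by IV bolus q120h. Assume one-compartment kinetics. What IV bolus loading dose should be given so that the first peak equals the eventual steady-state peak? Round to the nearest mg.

186 mg

f = (1/2)^(120/45) ≈ 0.157490; accumulation ratio R = 1/(1−f) ≈ 1.18693.
Loading dose to hit Cmax,ss on first dose: D_load = D_maint·R ≈ 157 × 1.18693 ≈ 186.35 mg.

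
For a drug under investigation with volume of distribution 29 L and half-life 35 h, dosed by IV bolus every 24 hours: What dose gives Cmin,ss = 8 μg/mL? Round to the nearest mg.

τ/t½ = 24/35 ≈ 0.68571, so f = (1/2)^(24/35) ≈ 0.621698.
Cmin,ss = (D/Vd)·f/(1−f), so D = Cmin,ss·Vd·(1−f)/f.
D = 8 × 29 × (1−f)/f ≈ 8 × 29 × 0.60850 ≈ 141.17 mg.

141 mg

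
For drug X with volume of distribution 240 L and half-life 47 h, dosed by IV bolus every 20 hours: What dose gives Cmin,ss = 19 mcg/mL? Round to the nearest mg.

1564 mg

τ/t½ = 20/47 ≈ 0.42553, so f = (1/2)^(20/47) ≈ 0.744564.
Cmin,ss = (D/Vd)·f/(1−f), so D = Cmin,ss·Vd·(1−f)/f.
D = 19 × 240 × (1−f)/f ≈ 19 × 240 × 0.34307 ≈ 1564.40 mg.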